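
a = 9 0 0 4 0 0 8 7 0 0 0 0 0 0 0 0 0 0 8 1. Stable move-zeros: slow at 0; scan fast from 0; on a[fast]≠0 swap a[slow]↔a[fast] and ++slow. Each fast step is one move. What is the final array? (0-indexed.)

(s=0,f=0) a[fast]=9≠0 swap→a[0]=9 → slow++,fast++
(s=1,f=1) a[fast]=0 → fast++
(s=1,f=2) a[fast]=0 → fast++
(s=1,f=3) a[fast]=4≠0 swap→a[1]=4 → slow++,fast++
(s=2,f=4) a[fast]=0 → fast++
(s=2,f=5) a[fast]=0 → fast++
(s=2,f=6) a[fast]=8≠0 swap→a[2]=8 → slow++,fast++
(s=3,f=7) a[fast]=7≠0 swap→a[3]=7 → slow++,fast++
(s=4,f=8) a[fast]=0 → fast++
(s=4,f=9) a[fast]=0 → fast++
(s=4,f=10) a[fast]=0 → fast++
(s=4,f=11) a[fast]=0 → fast++
(s=4,f=12) a[fast]=0 → fast++
(s=4,f=13) a[fast]=0 → fast++
(s=4,f=14) a[fast]=0 → fast++
(s=4,f=15) a[fast]=0 → fast++
(s=4,f=16) a[fast]=0 → fast++
(s=4,f=17) a[fast]=0 → fast++
(s=4,f=18) a[fast]=8≠0 swap→a[4]=8 → slow++,fast++
(s=5,f=19) a[fast]=1≠0 swap→a[5]=1 → slow++,fast++

[9, 4, 8, 7, 8, 1, 0, 0, 0, 0, 0, 0, 0, 0, 0, 0, 0, 0, 0, 0]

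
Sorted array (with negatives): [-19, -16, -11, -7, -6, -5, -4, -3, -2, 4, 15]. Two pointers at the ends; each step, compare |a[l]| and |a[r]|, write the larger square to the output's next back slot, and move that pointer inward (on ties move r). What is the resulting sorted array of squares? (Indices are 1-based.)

[4, 9, 16, 16, 25, 36, 49, 121, 225, 256, 361]

l=1 r=11: |-19|>|15| out[11]=361, l++
l=2 r=11: |-16|>|15| out[10]=256, l++
l=3 r=11: |-11|<=|15| out[9]=225, r--
l=3 r=10: |-11|>|4| out[8]=121, l++
l=4 r=10: |-7|>|4| out[7]=49, l++
l=5 r=10: |-6|>|4| out[6]=36, l++
l=6 r=10: |-5|>|4| out[5]=25, l++
l=7 r=10: |-4|<=|4| out[4]=16, r--
l=7 r=9: |-4|>|-2| out[3]=16, l++
l=8 r=9: |-3|>|-2| out[2]=9, l++
l=9 r=9: |-2|<=|-2| out[1]=4, r--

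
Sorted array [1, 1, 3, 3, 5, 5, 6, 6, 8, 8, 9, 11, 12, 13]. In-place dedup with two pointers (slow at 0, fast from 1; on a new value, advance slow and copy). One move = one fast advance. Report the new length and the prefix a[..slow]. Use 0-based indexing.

slow=0 fast=1: a[fast]=1=a[slow] dup, fast++
slow=0 fast=2: a[fast]=3≠a[slow]=1 write a[1]=3, slow++,fast++
slow=1 fast=3: a[fast]=3=a[slow] dup, fast++
slow=1 fast=4: a[fast]=5≠a[slow]=3 write a[2]=5, slow++,fast++
slow=2 fast=5: a[fast]=5=a[slow] dup, fast++
slow=2 fast=6: a[fast]=6≠a[slow]=5 write a[3]=6, slow++,fast++
slow=3 fast=7: a[fast]=6=a[slow] dup, fast++
slow=3 fast=8: a[fast]=8≠a[slow]=6 write a[4]=8, slow++,fast++
slow=4 fast=9: a[fast]=8=a[slow] dup, fast++
slow=4 fast=10: a[fast]=9≠a[slow]=8 write a[5]=9, slow++,fast++
slow=5 fast=11: a[fast]=11≠a[slow]=9 write a[6]=11, slow++,fast++
slow=6 fast=12: a[fast]=12≠a[slow]=11 write a[7]=12, slow++,fast++
slow=7 fast=13: a[fast]=13≠a[slow]=12 write a[8]=13, slow++,fast++

length 9; prefix = [1, 3, 5, 6, 8, 9, 11, 12, 13]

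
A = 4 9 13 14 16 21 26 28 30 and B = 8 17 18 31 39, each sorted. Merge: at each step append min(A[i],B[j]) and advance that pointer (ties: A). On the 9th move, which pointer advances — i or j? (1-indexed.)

i

i=1 j=1: A[i]=4<=B[j]=8 take 4, i++
i=2 j=1: A[i]=9>B[j]=8 take 8, j++
i=2 j=2: A[i]=9<=B[j]=17 take 9, i++
i=3 j=2: A[i]=13<=B[j]=17 take 13, i++
i=4 j=2: A[i]=14<=B[j]=17 take 14, i++
i=5 j=2: A[i]=16<=B[j]=17 take 16, i++
i=6 j=2: A[i]=21>B[j]=17 take 17, j++
i=6 j=3: A[i]=21>B[j]=18 take 18, j++
i=6 j=4: A[i]=21<=B[j]=31 take 21, i++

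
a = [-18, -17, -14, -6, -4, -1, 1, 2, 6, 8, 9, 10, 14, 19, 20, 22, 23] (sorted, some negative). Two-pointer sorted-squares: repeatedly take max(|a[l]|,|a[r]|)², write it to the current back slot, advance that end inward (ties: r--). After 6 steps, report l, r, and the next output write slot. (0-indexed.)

l=2, r=12, next write slot=10

[0,16] |-18|<=|23| out[16]=529 → r--
[0,15] |-18|<=|22| out[15]=484 → r--
[0,14] |-18|<=|20| out[14]=400 → r--
[0,13] |-18|<=|19| out[13]=361 → r--
[0,12] |-18|>|14| out[12]=324 → l++
[1,12] |-17|>|14| out[11]=289 → l++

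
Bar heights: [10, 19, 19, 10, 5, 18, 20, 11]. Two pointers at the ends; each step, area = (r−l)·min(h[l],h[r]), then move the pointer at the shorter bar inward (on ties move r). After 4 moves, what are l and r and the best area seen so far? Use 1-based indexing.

[1,8] min(10,11)*7=70 best=70 * → l++
[2,8] min(19,11)*6=66 best=70 → r--
[2,7] min(19,20)*5=95 best=95 * → l++
[3,7] min(19,20)*4=76 best=95 → l++

l=4, r=7, best area=95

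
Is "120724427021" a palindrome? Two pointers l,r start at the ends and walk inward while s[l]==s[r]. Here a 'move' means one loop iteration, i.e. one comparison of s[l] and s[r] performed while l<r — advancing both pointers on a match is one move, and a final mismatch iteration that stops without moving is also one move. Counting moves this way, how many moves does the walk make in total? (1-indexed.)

l=1 r=12: '1'=='1', l++,r--
l=2 r=11: '2'=='2', l++,r--
l=3 r=10: '0'=='0', l++,r--
l=4 r=9: '7'=='7', l++,r--
l=5 r=8: '2'=='2', l++,r--
l=6 r=7: '4'=='4', l++,r--

6 moves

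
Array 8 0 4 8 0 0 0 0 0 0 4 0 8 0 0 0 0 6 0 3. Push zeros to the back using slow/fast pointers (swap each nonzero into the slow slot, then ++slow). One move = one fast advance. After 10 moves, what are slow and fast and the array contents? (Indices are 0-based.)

(s=0,f=0) a[fast]=8≠0 swap→a[0]=8 → slow++,fast++
(s=1,f=1) a[fast]=0 → fast++
(s=1,f=2) a[fast]=4≠0 swap→a[1]=4 → slow++,fast++
(s=2,f=3) a[fast]=8≠0 swap→a[2]=8 → slow++,fast++
(s=3,f=4) a[fast]=0 → fast++
(s=3,f=5) a[fast]=0 → fast++
(s=3,f=6) a[fast]=0 → fast++
(s=3,f=7) a[fast]=0 → fast++
(s=3,f=8) a[fast]=0 → fast++
(s=3,f=9) a[fast]=0 → fast++

slow=3, fast=10, a=[8, 4, 8, 0, 0, 0, 0, 0, 0, 0, 4, 0, 8, 0, 0, 0, 0, 6, 0, 3]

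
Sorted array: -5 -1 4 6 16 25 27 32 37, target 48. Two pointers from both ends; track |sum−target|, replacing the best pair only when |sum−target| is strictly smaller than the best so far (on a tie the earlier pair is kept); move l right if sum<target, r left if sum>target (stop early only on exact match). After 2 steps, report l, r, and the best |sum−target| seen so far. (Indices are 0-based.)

l=2, r=8, best |Δ|=12

l=0 r=8: -5+37=32 d=16 *, l++
l=1 r=8: -1+37=36 d=12 *, l++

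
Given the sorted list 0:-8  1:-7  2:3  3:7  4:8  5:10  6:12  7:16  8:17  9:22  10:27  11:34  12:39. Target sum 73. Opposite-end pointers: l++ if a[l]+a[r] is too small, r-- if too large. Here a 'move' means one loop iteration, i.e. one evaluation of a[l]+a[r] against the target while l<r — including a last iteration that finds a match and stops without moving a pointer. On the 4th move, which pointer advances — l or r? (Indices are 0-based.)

l=0 r=12: -8+39=31 <73, l++
l=1 r=12: -7+39=32 <73, l++
l=2 r=12: 3+39=42 <73, l++
l=3 r=12: 7+39=46 <73, l++

l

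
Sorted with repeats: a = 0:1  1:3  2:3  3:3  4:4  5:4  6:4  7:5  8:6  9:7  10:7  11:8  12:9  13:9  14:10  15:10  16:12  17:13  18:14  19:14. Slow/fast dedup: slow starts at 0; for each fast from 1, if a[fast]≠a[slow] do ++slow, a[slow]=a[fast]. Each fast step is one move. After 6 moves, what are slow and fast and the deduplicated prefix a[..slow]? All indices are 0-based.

slow=2, fast=7, prefix=[1, 3, 4]

(s=0,f=1) a[fast]=3≠a[slow]=1 write a[1]=3 → slow++,fast++
(s=1,f=2) a[fast]=3=a[slow] dup → fast++
(s=1,f=3) a[fast]=3=a[slow] dup → fast++
(s=1,f=4) a[fast]=4≠a[slow]=3 write a[2]=4 → slow++,fast++
(s=2,f=5) a[fast]=4=a[slow] dup → fast++
(s=2,f=6) a[fast]=4=a[slow] dup → fast++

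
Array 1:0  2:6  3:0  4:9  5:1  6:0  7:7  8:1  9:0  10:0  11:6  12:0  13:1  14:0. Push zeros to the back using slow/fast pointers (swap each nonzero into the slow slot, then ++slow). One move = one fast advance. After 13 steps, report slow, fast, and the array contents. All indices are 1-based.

slow=1 fast=1: a[fast]=0, fast++
slow=1 fast=2: a[fast]=6≠0 swap→a[1]=6, slow++,fast++
slow=2 fast=3: a[fast]=0, fast++
slow=2 fast=4: a[fast]=9≠0 swap→a[2]=9, slow++,fast++
slow=3 fast=5: a[fast]=1≠0 swap→a[3]=1, slow++,fast++
slow=4 fast=6: a[fast]=0, fast++
slow=4 fast=7: a[fast]=7≠0 swap→a[4]=7, slow++,fast++
slow=5 fast=8: a[fast]=1≠0 swap→a[5]=1, slow++,fast++
slow=6 fast=9: a[fast]=0, fast++
slow=6 fast=10: a[fast]=0, fast++
slow=6 fast=11: a[fast]=6≠0 swap→a[6]=6, slow++,fast++
slow=7 fast=12: a[fast]=0, fast++
slow=7 fast=13: a[fast]=1≠0 swap→a[7]=1, slow++,fast++

slow=8, fast=14, a=[6, 9, 1, 7, 1, 6, 1, 0, 0, 0, 0, 0, 0, 0]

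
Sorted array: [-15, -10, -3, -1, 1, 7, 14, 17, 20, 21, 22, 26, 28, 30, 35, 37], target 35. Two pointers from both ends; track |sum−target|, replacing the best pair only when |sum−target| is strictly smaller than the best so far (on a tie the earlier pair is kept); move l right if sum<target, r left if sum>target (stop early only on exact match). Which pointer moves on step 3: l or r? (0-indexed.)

l

l=0 r=15: -15+37=22 d=13 *, l++
l=1 r=15: -10+37=27 d=8 *, l++
l=2 r=15: -3+37=34 d=1 *, l++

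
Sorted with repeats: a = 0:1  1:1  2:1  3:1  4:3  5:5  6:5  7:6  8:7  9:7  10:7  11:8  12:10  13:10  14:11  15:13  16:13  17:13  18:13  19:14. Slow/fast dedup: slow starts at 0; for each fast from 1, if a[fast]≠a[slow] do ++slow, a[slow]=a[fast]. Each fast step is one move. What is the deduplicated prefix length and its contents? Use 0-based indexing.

(s=0,f=1) a[fast]=1=a[slow] dup → fast++
(s=0,f=2) a[fast]=1=a[slow] dup → fast++
(s=0,f=3) a[fast]=1=a[slow] dup → fast++
(s=0,f=4) a[fast]=3≠a[slow]=1 write a[1]=3 → slow++,fast++
(s=1,f=5) a[fast]=5≠a[slow]=3 write a[2]=5 → slow++,fast++
(s=2,f=6) a[fast]=5=a[slow] dup → fast++
(s=2,f=7) a[fast]=6≠a[slow]=5 write a[3]=6 → slow++,fast++
(s=3,f=8) a[fast]=7≠a[slow]=6 write a[4]=7 → slow++,fast++
(s=4,f=9) a[fast]=7=a[slow] dup → fast++
(s=4,f=10) a[fast]=7=a[slow] dup → fast++
(s=4,f=11) a[fast]=8≠a[slow]=7 write a[5]=8 → slow++,fast++
(s=5,f=12) a[fast]=10≠a[slow]=8 write a[6]=10 → slow++,fast++
(s=6,f=13) a[fast]=10=a[slow] dup → fast++
(s=6,f=14) a[fast]=11≠a[slow]=10 write a[7]=11 → slow++,fast++
(s=7,f=15) a[fast]=13≠a[slow]=11 write a[8]=13 → slow++,fast++
(s=8,f=16) a[fast]=13=a[slow] dup → fast++
(s=8,f=17) a[fast]=13=a[slow] dup → fast++
(s=8,f=18) a[fast]=13=a[slow] dup → fast++
(s=8,f=19) a[fast]=14≠a[slow]=13 write a[9]=14 → slow++,fast++

length 10; prefix = [1, 3, 5, 6, 7, 8, 10, 11, 13, 14]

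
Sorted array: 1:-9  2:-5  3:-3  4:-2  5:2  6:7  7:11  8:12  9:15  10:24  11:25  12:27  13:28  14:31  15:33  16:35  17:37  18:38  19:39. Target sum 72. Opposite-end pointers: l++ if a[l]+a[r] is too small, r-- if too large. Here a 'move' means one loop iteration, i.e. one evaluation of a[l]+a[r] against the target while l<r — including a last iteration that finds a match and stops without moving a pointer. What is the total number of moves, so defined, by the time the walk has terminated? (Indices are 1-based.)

15 moves

[1,19] -9+39=30 <72 → l++
[2,19] -5+39=34 <72 → l++
[3,19] -3+39=36 <72 → l++
[4,19] -2+39=37 <72 → l++
[5,19] 2+39=41 <72 → l++
[6,19] 7+39=46 <72 → l++
[7,19] 11+39=50 <72 → l++
[8,19] 12+39=51 <72 → l++
[9,19] 15+39=54 <72 → l++
[10,19] 24+39=63 <72 → l++
[11,19] 25+39=64 <72 → l++
[12,19] 27+39=66 <72 → l++
[13,19] 28+39=67 <72 → l++
[14,19] 31+39=70 <72 → l++
[15,19] 33+39=72 → found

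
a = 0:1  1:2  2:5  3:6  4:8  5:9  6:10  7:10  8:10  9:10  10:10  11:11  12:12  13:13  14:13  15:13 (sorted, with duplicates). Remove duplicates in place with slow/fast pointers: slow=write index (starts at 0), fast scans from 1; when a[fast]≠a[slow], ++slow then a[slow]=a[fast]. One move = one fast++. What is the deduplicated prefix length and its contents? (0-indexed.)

(s=0,f=1) a[fast]=2≠a[slow]=1 write a[1]=2 → slow++,fast++
(s=1,f=2) a[fast]=5≠a[slow]=2 write a[2]=5 → slow++,fast++
(s=2,f=3) a[fast]=6≠a[slow]=5 write a[3]=6 → slow++,fast++
(s=3,f=4) a[fast]=8≠a[slow]=6 write a[4]=8 → slow++,fast++
(s=4,f=5) a[fast]=9≠a[slow]=8 write a[5]=9 → slow++,fast++
(s=5,f=6) a[fast]=10≠a[slow]=9 write a[6]=10 → slow++,fast++
(s=6,f=7) a[fast]=10=a[slow] dup → fast++
(s=6,f=8) a[fast]=10=a[slow] dup → fast++
(s=6,f=9) a[fast]=10=a[slow] dup → fast++
(s=6,f=10) a[fast]=10=a[slow] dup → fast++
(s=6,f=11) a[fast]=11≠a[slow]=10 write a[7]=11 → slow++,fast++
(s=7,f=12) a[fast]=12≠a[slow]=11 write a[8]=12 → slow++,fast++
(s=8,f=13) a[fast]=13≠a[slow]=12 write a[9]=13 → slow++,fast++
(s=9,f=14) a[fast]=13=a[slow] dup → fast++
(s=9,f=15) a[fast]=13=a[slow] dup → fast++

length 10; prefix = [1, 2, 5, 6, 8, 9, 10, 11, 12, 13]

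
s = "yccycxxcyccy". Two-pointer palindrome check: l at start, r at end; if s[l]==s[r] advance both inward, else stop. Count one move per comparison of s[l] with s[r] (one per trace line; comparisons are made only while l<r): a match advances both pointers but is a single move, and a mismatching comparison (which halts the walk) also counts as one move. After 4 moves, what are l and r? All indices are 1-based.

l=5, r=8

[1,12] 'y'=='y' → l++,r--
[2,11] 'c'=='c' → l++,r--
[3,10] 'c'=='c' → l++,r--
[4,9] 'y'=='y' → l++,r--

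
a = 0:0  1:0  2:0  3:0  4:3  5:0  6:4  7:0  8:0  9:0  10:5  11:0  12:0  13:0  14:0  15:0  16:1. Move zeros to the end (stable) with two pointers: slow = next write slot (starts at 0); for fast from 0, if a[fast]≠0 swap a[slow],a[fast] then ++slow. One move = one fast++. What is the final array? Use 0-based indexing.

(s=0,f=0) a[fast]=0 → fast++
(s=0,f=1) a[fast]=0 → fast++
(s=0,f=2) a[fast]=0 → fast++
(s=0,f=3) a[fast]=0 → fast++
(s=0,f=4) a[fast]=3≠0 swap→a[0]=3 → slow++,fast++
(s=1,f=5) a[fast]=0 → fast++
(s=1,f=6) a[fast]=4≠0 swap→a[1]=4 → slow++,fast++
(s=2,f=7) a[fast]=0 → fast++
(s=2,f=8) a[fast]=0 → fast++
(s=2,f=9) a[fast]=0 → fast++
(s=2,f=10) a[fast]=5≠0 swap→a[2]=5 → slow++,fast++
(s=3,f=11) a[fast]=0 → fast++
(s=3,f=12) a[fast]=0 → fast++
(s=3,f=13) a[fast]=0 → fast++
(s=3,f=14) a[fast]=0 → fast++
(s=3,f=15) a[fast]=0 → fast++
(s=3,f=16) a[fast]=1≠0 swap→a[3]=1 → slow++,fast++

[3, 4, 5, 1, 0, 0, 0, 0, 0, 0, 0, 0, 0, 0, 0, 0, 0]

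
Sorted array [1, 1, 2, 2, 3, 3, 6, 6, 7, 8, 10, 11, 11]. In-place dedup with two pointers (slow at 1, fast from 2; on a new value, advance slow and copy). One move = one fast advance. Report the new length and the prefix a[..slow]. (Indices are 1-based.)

(s=1,f=2) a[fast]=1=a[slow] dup → fast++
(s=1,f=3) a[fast]=2≠a[slow]=1 write a[2]=2 → slow++,fast++
(s=2,f=4) a[fast]=2=a[slow] dup → fast++
(s=2,f=5) a[fast]=3≠a[slow]=2 write a[3]=3 → slow++,fast++
(s=3,f=6) a[fast]=3=a[slow] dup → fast++
(s=3,f=7) a[fast]=6≠a[slow]=3 write a[4]=6 → slow++,fast++
(s=4,f=8) a[fast]=6=a[slow] dup → fast++
(s=4,f=9) a[fast]=7≠a[slow]=6 write a[5]=7 → slow++,fast++
(s=5,f=10) a[fast]=8≠a[slow]=7 write a[6]=8 → slow++,fast++
(s=6,f=11) a[fast]=10≠a[slow]=8 write a[7]=10 → slow++,fast++
(s=7,f=12) a[fast]=11≠a[slow]=10 write a[8]=11 → slow++,fast++
(s=8,f=13) a[fast]=11=a[slow] dup → fast++

length 8; prefix = [1, 2, 3, 6, 7, 8, 10, 11]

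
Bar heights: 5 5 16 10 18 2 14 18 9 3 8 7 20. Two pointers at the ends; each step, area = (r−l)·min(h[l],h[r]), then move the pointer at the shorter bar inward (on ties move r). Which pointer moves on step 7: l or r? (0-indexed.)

l

l=0 r=12: min(5,20)*12=60 best=60 *, l++
l=1 r=12: min(5,20)*11=55 best=60, l++
l=2 r=12: min(16,20)*10=160 best=160 *, l++
l=3 r=12: min(10,20)*9=90 best=160, l++
l=4 r=12: min(18,20)*8=144 best=160, l++
l=5 r=12: min(2,20)*7=14 best=160, l++
l=6 r=12: min(14,20)*6=84 best=160, l++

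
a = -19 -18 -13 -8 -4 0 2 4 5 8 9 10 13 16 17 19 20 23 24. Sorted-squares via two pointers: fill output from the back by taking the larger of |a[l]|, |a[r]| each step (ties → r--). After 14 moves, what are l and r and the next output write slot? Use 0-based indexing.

l=0 r=18: |-19|<=|24| out[18]=576, r--
l=0 r=17: |-19|<=|23| out[17]=529, r--
l=0 r=16: |-19|<=|20| out[16]=400, r--
l=0 r=15: |-19|<=|19| out[15]=361, r--
l=0 r=14: |-19|>|17| out[14]=361, l++
l=1 r=14: |-18|>|17| out[13]=324, l++
l=2 r=14: |-13|<=|17| out[12]=289, r--
l=2 r=13: |-13|<=|16| out[11]=256, r--
l=2 r=12: |-13|<=|13| out[10]=169, r--
l=2 r=11: |-13|>|10| out[9]=169, l++
l=3 r=11: |-8|<=|10| out[8]=100, r--
l=3 r=10: |-8|<=|9| out[7]=81, r--
l=3 r=9: |-8|<=|8| out[6]=64, r--
l=3 r=8: |-8|>|5| out[5]=64, l++

l=4, r=8, next write slot=4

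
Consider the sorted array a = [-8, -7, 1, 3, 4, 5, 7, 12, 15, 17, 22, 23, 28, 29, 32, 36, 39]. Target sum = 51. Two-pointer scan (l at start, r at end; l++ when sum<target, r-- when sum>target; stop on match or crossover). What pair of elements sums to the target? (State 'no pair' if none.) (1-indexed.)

(12, 39)

[1,17] -8+39=31 <51 → l++
[2,17] -7+39=32 <51 → l++
[3,17] 1+39=40 <51 → l++
[4,17] 3+39=42 <51 → l++
[5,17] 4+39=43 <51 → l++
[6,17] 5+39=44 <51 → l++
[7,17] 7+39=46 <51 → l++
[8,17] 12+39=51 → found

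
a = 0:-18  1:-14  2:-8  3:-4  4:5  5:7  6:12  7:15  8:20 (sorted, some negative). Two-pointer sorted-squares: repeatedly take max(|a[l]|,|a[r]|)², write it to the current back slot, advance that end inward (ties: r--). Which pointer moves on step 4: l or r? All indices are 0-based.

[0,8] |-18|<=|20| out[8]=400 → r--
[0,7] |-18|>|15| out[7]=324 → l++
[1,7] |-14|<=|15| out[6]=225 → r--
[1,6] |-14|>|12| out[5]=196 → l++

l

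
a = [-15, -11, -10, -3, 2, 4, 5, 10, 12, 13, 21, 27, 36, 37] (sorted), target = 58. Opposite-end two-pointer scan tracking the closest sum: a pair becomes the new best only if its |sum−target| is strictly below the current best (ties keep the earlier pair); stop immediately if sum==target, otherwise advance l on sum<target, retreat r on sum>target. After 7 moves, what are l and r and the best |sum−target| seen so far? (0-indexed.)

l=7, r=13, best |Δ|=16

[0,13] -15+37=22 d=36 * → l++
[1,13] -11+37=26 d=32 * → l++
[2,13] -10+37=27 d=31 * → l++
[3,13] -3+37=34 d=24 * → l++
[4,13] 2+37=39 d=19 * → l++
[5,13] 4+37=41 d=17 * → l++
[6,13] 5+37=42 d=16 * → l++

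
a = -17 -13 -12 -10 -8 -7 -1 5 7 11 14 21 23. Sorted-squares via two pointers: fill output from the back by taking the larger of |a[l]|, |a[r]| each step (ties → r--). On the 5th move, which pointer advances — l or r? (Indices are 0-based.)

l

[0,12] |-17|<=|23| out[12]=529 → r--
[0,11] |-17|<=|21| out[11]=441 → r--
[0,10] |-17|>|14| out[10]=289 → l++
[1,10] |-13|<=|14| out[9]=196 → r--
[1,9] |-13|>|11| out[8]=169 → l++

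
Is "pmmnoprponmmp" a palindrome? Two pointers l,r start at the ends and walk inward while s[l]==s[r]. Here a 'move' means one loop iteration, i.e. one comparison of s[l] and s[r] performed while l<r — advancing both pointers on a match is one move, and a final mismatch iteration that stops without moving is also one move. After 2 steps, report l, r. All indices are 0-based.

l=2, r=10

l=0 r=12: 'p'=='p', l++,r--
l=1 r=11: 'm'=='m', l++,r--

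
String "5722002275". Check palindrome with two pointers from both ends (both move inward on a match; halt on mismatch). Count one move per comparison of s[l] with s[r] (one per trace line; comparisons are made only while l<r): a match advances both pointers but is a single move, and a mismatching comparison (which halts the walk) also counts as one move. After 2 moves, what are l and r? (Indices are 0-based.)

l=2, r=7

l=0 r=9: '5'=='5', l++,r--
l=1 r=8: '7'=='7', l++,r--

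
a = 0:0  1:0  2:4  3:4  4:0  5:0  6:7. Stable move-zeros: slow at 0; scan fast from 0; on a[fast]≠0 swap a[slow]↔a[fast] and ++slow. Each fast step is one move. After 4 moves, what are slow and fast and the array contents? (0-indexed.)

(s=0,f=0) a[fast]=0 → fast++
(s=0,f=1) a[fast]=0 → fast++
(s=0,f=2) a[fast]=4≠0 swap→a[0]=4 → slow++,fast++
(s=1,f=3) a[fast]=4≠0 swap→a[1]=4 → slow++,fast++

slow=2, fast=4, a=[4, 4, 0, 0, 0, 0, 7]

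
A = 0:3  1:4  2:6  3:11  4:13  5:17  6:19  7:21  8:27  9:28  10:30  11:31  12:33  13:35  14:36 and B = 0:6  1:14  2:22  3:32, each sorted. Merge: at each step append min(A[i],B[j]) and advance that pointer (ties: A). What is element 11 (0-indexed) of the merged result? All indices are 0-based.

merged[11] = 27

i=0 j=0: A[i]=3<=B[j]=6 take 3, i++
i=1 j=0: A[i]=4<=B[j]=6 take 4, i++
i=2 j=0: A[i]=6<=B[j]=6 take 6, i++
i=3 j=0: A[i]=11>B[j]=6 take 6, j++
i=3 j=1: A[i]=11<=B[j]=14 take 11, i++
i=4 j=1: A[i]=13<=B[j]=14 take 13, i++
i=5 j=1: A[i]=17>B[j]=14 take 14, j++
i=5 j=2: A[i]=17<=B[j]=22 take 17, i++
i=6 j=2: A[i]=19<=B[j]=22 take 19, i++
i=7 j=2: A[i]=21<=B[j]=22 take 21, i++
i=8 j=2: A[i]=27>B[j]=22 take 22, j++
i=8 j=3: A[i]=27<=B[j]=32 take 27, i++
i=9 j=3: A[i]=28<=B[j]=32 take 28, i++
i=10 j=3: A[i]=30<=B[j]=32 take 30, i++
i=11 j=3: A[i]=31<=B[j]=32 take 31, i++
i=12 j=3: A[i]=33>B[j]=32 take 32, j++
i=12 j=4: B done, take A[i]=33, i++
i=13 j=4: B done, take A[i]=35, i++
i=14 j=4: B done, take A[i]=36, i++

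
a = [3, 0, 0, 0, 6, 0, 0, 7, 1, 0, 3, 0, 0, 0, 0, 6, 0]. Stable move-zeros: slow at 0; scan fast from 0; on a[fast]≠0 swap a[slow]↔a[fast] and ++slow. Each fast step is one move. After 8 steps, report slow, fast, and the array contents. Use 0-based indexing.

slow=3, fast=8, a=[3, 6, 7, 0, 0, 0, 0, 0, 1, 0, 3, 0, 0, 0, 0, 6, 0]

slow=0 fast=0: a[fast]=3≠0 swap→a[0]=3, slow++,fast++
slow=1 fast=1: a[fast]=0, fast++
slow=1 fast=2: a[fast]=0, fast++
slow=1 fast=3: a[fast]=0, fast++
slow=1 fast=4: a[fast]=6≠0 swap→a[1]=6, slow++,fast++
slow=2 fast=5: a[fast]=0, fast++
slow=2 fast=6: a[fast]=0, fast++
slow=2 fast=7: a[fast]=7≠0 swap→a[2]=7, slow++,fast++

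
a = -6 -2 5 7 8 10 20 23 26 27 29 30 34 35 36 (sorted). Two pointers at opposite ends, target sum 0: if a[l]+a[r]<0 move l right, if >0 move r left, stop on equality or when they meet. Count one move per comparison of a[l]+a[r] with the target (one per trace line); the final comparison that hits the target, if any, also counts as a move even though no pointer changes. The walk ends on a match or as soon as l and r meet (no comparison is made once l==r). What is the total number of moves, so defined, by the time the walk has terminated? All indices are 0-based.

[0,14] -6+36=30 >0 → r--
[0,13] -6+35=29 >0 → r--
[0,12] -6+34=28 >0 → r--
[0,11] -6+30=24 >0 → r--
[0,10] -6+29=23 >0 → r--
[0,9] -6+27=21 >0 → r--
[0,8] -6+26=20 >0 → r--
[0,7] -6+23=17 >0 → r--
[0,6] -6+20=14 >0 → r--
[0,5] -6+10=4 >0 → r--
[0,4] -6+8=2 >0 → r--
[0,3] -6+7=1 >0 → r--
[0,2] -6+5=-1 <0 → l++
[1,2] -2+5=3 >0 → r--

14 moves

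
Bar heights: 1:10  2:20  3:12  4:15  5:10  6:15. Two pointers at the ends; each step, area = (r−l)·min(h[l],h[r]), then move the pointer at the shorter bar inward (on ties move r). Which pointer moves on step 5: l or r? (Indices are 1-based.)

l=1 r=6: min(10,15)*5=50 best=50 *, l++
l=2 r=6: min(20,15)*4=60 best=60 *, r--
l=2 r=5: min(20,10)*3=30 best=60, r--
l=2 r=4: min(20,15)*2=30 best=60, r--
l=2 r=3: min(20,12)*1=12 best=60, r--

r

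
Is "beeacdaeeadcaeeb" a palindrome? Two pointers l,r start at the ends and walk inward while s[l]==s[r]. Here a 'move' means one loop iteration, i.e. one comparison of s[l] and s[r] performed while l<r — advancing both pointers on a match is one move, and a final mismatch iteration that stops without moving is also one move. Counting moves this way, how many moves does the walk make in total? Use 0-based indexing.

l=0 r=15: 'b'=='b', l++,r--
l=1 r=14: 'e'=='e', l++,r--
l=2 r=13: 'e'=='e', l++,r--
l=3 r=12: 'a'=='a', l++,r--
l=4 r=11: 'c'=='c', l++,r--
l=5 r=10: 'd'=='d', l++,r--
l=6 r=9: 'a'=='a', l++,r--
l=7 r=8: 'e'=='e', l++,r--

8 moves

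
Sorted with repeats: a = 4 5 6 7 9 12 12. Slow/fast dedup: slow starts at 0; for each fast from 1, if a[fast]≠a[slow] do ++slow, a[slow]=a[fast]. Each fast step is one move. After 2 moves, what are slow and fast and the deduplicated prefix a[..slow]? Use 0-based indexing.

slow=0 fast=1: a[fast]=5≠a[slow]=4 write a[1]=5, slow++,fast++
slow=1 fast=2: a[fast]=6≠a[slow]=5 write a[2]=6, slow++,fast++

slow=2, fast=3, prefix=[4, 5, 6]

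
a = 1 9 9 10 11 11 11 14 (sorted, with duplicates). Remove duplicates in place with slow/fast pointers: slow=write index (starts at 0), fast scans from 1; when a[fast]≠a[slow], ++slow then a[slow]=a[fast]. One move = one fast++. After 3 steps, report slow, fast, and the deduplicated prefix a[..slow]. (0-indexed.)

slow=2, fast=4, prefix=[1, 9, 10]

slow=0 fast=1: a[fast]=9≠a[slow]=1 write a[1]=9, slow++,fast++
slow=1 fast=2: a[fast]=9=a[slow] dup, fast++
slow=1 fast=3: a[fast]=10≠a[slow]=9 write a[2]=10, slow++,fast++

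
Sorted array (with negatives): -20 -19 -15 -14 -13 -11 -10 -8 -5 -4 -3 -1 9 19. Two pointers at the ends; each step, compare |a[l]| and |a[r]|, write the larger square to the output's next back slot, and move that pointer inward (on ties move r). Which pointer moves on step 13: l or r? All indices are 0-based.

l

[0,13] |-20|>|19| out[13]=400 → l++
[1,13] |-19|<=|19| out[12]=361 → r--
[1,12] |-19|>|9| out[11]=361 → l++
[2,12] |-15|>|9| out[10]=225 → l++
[3,12] |-14|>|9| out[9]=196 → l++
[4,12] |-13|>|9| out[8]=169 → l++
[5,12] |-11|>|9| out[7]=121 → l++
[6,12] |-10|>|9| out[6]=100 → l++
[7,12] |-8|<=|9| out[5]=81 → r--
[7,11] |-8|>|-1| out[4]=64 → l++
[8,11] |-5|>|-1| out[3]=25 → l++
[9,11] |-4|>|-1| out[2]=16 → l++
[10,11] |-3|>|-1| out[1]=9 → l++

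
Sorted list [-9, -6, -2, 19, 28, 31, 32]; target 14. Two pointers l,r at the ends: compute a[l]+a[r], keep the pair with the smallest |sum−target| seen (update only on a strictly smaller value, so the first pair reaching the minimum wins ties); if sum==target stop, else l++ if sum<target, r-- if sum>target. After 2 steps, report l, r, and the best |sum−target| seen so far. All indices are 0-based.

[0,6] -9+32=23 d=9 * → r--
[0,5] -9+31=22 d=8 * → r--

l=0, r=4, best |Δ|=8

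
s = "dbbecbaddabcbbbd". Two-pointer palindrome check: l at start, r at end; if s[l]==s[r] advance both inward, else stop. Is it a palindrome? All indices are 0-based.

not a palindrome (mismatch at 3,12)

[0,15] 'd'=='d' → l++,r--
[1,14] 'b'=='b' → l++,r--
[2,13] 'b'=='b' → l++,r--
[3,12] 'e'!='b' → stop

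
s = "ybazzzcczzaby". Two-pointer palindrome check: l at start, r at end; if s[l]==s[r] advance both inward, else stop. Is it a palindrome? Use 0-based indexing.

not a palindrome (mismatch at 5,7)

[0,12] 'y'=='y' → l++,r--
[1,11] 'b'=='b' → l++,r--
[2,10] 'a'=='a' → l++,r--
[3,9] 'z'=='z' → l++,r--
[4,8] 'z'=='z' → l++,r--
[5,7] 'z'!='c' → stop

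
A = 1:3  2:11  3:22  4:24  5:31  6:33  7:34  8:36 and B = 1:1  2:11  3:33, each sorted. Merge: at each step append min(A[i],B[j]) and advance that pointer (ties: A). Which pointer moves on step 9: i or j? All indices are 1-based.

[i=1,j=1] A[i]=3>B[j]=1 take 1 → j++
[i=1,j=2] A[i]=3<=B[j]=11 take 3 → i++
[i=2,j=2] A[i]=11<=B[j]=11 take 11 → i++
[i=3,j=2] A[i]=22>B[j]=11 take 11 → j++
[i=3,j=3] A[i]=22<=B[j]=33 take 22 → i++
[i=4,j=3] A[i]=24<=B[j]=33 take 24 → i++
[i=5,j=3] A[i]=31<=B[j]=33 take 31 → i++
[i=6,j=3] A[i]=33<=B[j]=33 take 33 → i++
[i=7,j=3] A[i]=34>B[j]=33 take 33 → j++

j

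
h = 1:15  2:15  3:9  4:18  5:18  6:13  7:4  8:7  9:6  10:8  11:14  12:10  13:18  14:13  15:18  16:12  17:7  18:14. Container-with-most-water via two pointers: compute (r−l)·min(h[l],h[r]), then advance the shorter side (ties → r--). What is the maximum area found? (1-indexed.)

l=1 r=18: min(15,14)*17=238 best=238 *, r--
l=1 r=17: min(15,7)*16=112 best=238, r--
l=1 r=16: min(15,12)*15=180 best=238, r--
l=1 r=15: min(15,18)*14=210 best=238, l++
l=2 r=15: min(15,18)*13=195 best=238, l++
l=3 r=15: min(9,18)*12=108 best=238, l++
l=4 r=15: min(18,18)*11=198 best=238, r--
l=4 r=14: min(18,13)*10=130 best=238, r--
l=4 r=13: min(18,18)*9=162 best=238, r--
l=4 r=12: min(18,10)*8=80 best=238, r--
l=4 r=11: min(18,14)*7=98 best=238, r--
l=4 r=10: min(18,8)*6=48 best=238, r--
l=4 r=9: min(18,6)*5=30 best=238, r--
l=4 r=8: min(18,7)*4=28 best=238, r--
l=4 r=7: min(18,4)*3=12 best=238, r--
l=4 r=6: min(18,13)*2=26 best=238, r--
l=4 r=5: min(18,18)*1=18 best=238, r--

max area = 238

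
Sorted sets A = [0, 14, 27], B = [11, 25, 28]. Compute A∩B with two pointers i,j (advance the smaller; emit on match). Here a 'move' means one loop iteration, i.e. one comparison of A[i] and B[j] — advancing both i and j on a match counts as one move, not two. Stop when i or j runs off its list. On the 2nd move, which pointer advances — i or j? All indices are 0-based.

j

[i=0,j=0] 0<11 → i++
[i=1,j=0] 14>11 → j++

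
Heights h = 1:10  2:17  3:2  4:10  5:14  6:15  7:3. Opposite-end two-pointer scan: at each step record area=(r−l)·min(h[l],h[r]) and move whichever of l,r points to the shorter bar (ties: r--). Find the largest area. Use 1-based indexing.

max area = 60

[1,7] min(10,3)*6=18 best=18 * → r--
[1,6] min(10,15)*5=50 best=50 * → l++
[2,6] min(17,15)*4=60 best=60 * → r--
[2,5] min(17,14)*3=42 best=60 → r--
[2,4] min(17,10)*2=20 best=60 → r--
[2,3] min(17,2)*1=2 best=60 → r--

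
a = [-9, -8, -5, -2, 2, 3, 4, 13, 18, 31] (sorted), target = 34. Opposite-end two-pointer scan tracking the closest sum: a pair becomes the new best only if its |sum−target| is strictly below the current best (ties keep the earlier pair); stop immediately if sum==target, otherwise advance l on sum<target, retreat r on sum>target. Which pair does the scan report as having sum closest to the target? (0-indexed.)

l=0 r=9: -9+31=22 d=12 *, l++
l=1 r=9: -8+31=23 d=11 *, l++
l=2 r=9: -5+31=26 d=8 *, l++
l=3 r=9: -2+31=29 d=5 *, l++
l=4 r=9: 2+31=33 d=1 *, l++
l=5 r=9: 3+31=34 d=0 *, stop

pair (3, 31) with sum 34 (|Δ|=0)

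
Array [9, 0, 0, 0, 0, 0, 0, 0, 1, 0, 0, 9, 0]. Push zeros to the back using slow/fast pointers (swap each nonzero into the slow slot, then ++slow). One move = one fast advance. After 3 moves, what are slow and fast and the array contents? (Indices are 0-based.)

slow=0 fast=0: a[fast]=9≠0 swap→a[0]=9, slow++,fast++
slow=1 fast=1: a[fast]=0, fast++
slow=1 fast=2: a[fast]=0, fast++

slow=1, fast=3, a=[9, 0, 0, 0, 0, 0, 0, 0, 1, 0, 0, 9, 0]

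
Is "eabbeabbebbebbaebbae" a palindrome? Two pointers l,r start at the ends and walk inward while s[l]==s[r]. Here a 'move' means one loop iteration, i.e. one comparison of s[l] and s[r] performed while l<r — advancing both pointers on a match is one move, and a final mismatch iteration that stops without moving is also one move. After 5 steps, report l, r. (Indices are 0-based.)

l=0 r=19: 'e'=='e', l++,r--
l=1 r=18: 'a'=='a', l++,r--
l=2 r=17: 'b'=='b', l++,r--
l=3 r=16: 'b'=='b', l++,r--
l=4 r=15: 'e'=='e', l++,r--

l=5, r=14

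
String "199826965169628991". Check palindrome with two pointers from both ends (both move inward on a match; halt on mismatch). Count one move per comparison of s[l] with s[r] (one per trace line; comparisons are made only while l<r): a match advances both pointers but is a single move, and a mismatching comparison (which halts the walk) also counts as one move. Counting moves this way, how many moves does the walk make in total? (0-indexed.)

[0,17] '1'=='1' → l++,r--
[1,16] '9'=='9' → l++,r--
[2,15] '9'=='9' → l++,r--
[3,14] '8'=='8' → l++,r--
[4,13] '2'=='2' → l++,r--
[5,12] '6'=='6' → l++,r--
[6,11] '9'=='9' → l++,r--
[7,10] '6'=='6' → l++,r--
[8,9] '5'!='1' → stop

9 moves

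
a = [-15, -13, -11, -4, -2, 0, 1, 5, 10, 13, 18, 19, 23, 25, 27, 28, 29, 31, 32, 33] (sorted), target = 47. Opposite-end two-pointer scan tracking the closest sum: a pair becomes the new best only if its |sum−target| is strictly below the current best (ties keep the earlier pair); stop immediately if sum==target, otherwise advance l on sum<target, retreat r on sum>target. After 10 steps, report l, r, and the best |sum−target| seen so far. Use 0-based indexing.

l=10, r=19, best |Δ|=1

l=0 r=19: -15+33=18 d=29 *, l++
l=1 r=19: -13+33=20 d=27 *, l++
l=2 r=19: -11+33=22 d=25 *, l++
l=3 r=19: -4+33=29 d=18 *, l++
l=4 r=19: -2+33=31 d=16 *, l++
l=5 r=19: 0+33=33 d=14 *, l++
l=6 r=19: 1+33=34 d=13 *, l++
l=7 r=19: 5+33=38 d=9 *, l++
l=8 r=19: 10+33=43 d=4 *, l++
l=9 r=19: 13+33=46 d=1 *, l++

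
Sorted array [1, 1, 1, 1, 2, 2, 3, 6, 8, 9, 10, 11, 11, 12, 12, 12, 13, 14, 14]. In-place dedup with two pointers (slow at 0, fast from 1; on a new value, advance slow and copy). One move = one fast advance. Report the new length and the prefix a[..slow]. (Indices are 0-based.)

(s=0,f=1) a[fast]=1=a[slow] dup → fast++
(s=0,f=2) a[fast]=1=a[slow] dup → fast++
(s=0,f=3) a[fast]=1=a[slow] dup → fast++
(s=0,f=4) a[fast]=2≠a[slow]=1 write a[1]=2 → slow++,fast++
(s=1,f=5) a[fast]=2=a[slow] dup → fast++
(s=1,f=6) a[fast]=3≠a[slow]=2 write a[2]=3 → slow++,fast++
(s=2,f=7) a[fast]=6≠a[slow]=3 write a[3]=6 → slow++,fast++
(s=3,f=8) a[fast]=8≠a[slow]=6 write a[4]=8 → slow++,fast++
(s=4,f=9) a[fast]=9≠a[slow]=8 write a[5]=9 → slow++,fast++
(s=5,f=10) a[fast]=10≠a[slow]=9 write a[6]=10 → slow++,fast++
(s=6,f=11) a[fast]=11≠a[slow]=10 write a[7]=11 → slow++,fast++
(s=7,f=12) a[fast]=11=a[slow] dup → fast++
(s=7,f=13) a[fast]=12≠a[slow]=11 write a[8]=12 → slow++,fast++
(s=8,f=14) a[fast]=12=a[slow] dup → fast++
(s=8,f=15) a[fast]=12=a[slow] dup → fast++
(s=8,f=16) a[fast]=13≠a[slow]=12 write a[9]=13 → slow++,fast++
(s=9,f=17) a[fast]=14≠a[slow]=13 write a[10]=14 → slow++,fast++
(s=10,f=18) a[fast]=14=a[slow] dup → fast++

length 11; prefix = [1, 2, 3, 6, 8, 9, 10, 11, 12, 13, 14]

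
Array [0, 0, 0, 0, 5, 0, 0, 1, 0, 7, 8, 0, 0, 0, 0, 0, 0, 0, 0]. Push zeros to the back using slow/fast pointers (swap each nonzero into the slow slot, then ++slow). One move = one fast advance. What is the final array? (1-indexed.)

(s=1,f=1) a[fast]=0 → fast++
(s=1,f=2) a[fast]=0 → fast++
(s=1,f=3) a[fast]=0 → fast++
(s=1,f=4) a[fast]=0 → fast++
(s=1,f=5) a[fast]=5≠0 swap→a[1]=5 → slow++,fast++
(s=2,f=6) a[fast]=0 → fast++
(s=2,f=7) a[fast]=0 → fast++
(s=2,f=8) a[fast]=1≠0 swap→a[2]=1 → slow++,fast++
(s=3,f=9) a[fast]=0 → fast++
(s=3,f=10) a[fast]=7≠0 swap→a[3]=7 → slow++,fast++
(s=4,f=11) a[fast]=8≠0 swap→a[4]=8 → slow++,fast++
(s=5,f=12) a[fast]=0 → fast++
(s=5,f=13) a[fast]=0 → fast++
(s=5,f=14) a[fast]=0 → fast++
(s=5,f=15) a[fast]=0 → fast++
(s=5,f=16) a[fast]=0 → fast++
(s=5,f=17) a[fast]=0 → fast++
(s=5,f=18) a[fast]=0 → fast++
(s=5,f=19) a[fast]=0 → fast++

[5, 1, 7, 8, 0, 0, 0, 0, 0, 0, 0, 0, 0, 0, 0, 0, 0, 0, 0]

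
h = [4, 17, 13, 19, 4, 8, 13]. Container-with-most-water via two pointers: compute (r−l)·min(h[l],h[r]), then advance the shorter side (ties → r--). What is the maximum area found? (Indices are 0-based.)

l=0 r=6: min(4,13)*6=24 best=24 *, l++
l=1 r=6: min(17,13)*5=65 best=65 *, r--
l=1 r=5: min(17,8)*4=32 best=65, r--
l=1 r=4: min(17,4)*3=12 best=65, r--
l=1 r=3: min(17,19)*2=34 best=65, l++
l=2 r=3: min(13,19)*1=13 best=65, l++

max area = 65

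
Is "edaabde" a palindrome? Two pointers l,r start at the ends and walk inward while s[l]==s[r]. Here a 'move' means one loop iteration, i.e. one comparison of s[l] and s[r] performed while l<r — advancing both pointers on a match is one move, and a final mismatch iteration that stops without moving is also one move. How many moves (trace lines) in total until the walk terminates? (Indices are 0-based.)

3 moves

l=0 r=6: 'e'=='e', l++,r--
l=1 r=5: 'd'=='d', l++,r--
l=2 r=4: 'a'!='b', stop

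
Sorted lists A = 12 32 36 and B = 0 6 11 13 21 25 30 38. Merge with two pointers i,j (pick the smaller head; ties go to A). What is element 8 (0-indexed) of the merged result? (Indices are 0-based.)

merged[8] = 32

[i=0,j=0] A[i]=12>B[j]=0 take 0 → j++
[i=0,j=1] A[i]=12>B[j]=6 take 6 → j++
[i=0,j=2] A[i]=12>B[j]=11 take 11 → j++
[i=0,j=3] A[i]=12<=B[j]=13 take 12 → i++
[i=1,j=3] A[i]=32>B[j]=13 take 13 → j++
[i=1,j=4] A[i]=32>B[j]=21 take 21 → j++
[i=1,j=5] A[i]=32>B[j]=25 take 25 → j++
[i=1,j=6] A[i]=32>B[j]=30 take 30 → j++
[i=1,j=7] A[i]=32<=B[j]=38 take 32 → i++
[i=2,j=7] A[i]=36<=B[j]=38 take 36 → i++
[i=3,j=7] A done, take B[j]=38 → j++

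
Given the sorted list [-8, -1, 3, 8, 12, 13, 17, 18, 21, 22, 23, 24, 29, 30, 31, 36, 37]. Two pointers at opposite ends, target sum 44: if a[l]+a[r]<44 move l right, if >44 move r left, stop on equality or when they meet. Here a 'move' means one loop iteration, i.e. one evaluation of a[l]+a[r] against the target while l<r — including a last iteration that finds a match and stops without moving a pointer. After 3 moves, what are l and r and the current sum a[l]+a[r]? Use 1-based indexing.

[1,17] -8+37=29 <44 → l++
[2,17] -1+37=36 <44 → l++
[3,17] 3+37=40 <44 → l++

l=4, r=17, sum=45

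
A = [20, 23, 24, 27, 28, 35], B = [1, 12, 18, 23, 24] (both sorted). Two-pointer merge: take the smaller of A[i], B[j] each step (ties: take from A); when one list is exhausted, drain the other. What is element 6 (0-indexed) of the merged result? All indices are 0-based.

[i=0,j=0] A[i]=20>B[j]=1 take 1 → j++
[i=0,j=1] A[i]=20>B[j]=12 take 12 → j++
[i=0,j=2] A[i]=20>B[j]=18 take 18 → j++
[i=0,j=3] A[i]=20<=B[j]=23 take 20 → i++
[i=1,j=3] A[i]=23<=B[j]=23 take 23 → i++
[i=2,j=3] A[i]=24>B[j]=23 take 23 → j++
[i=2,j=4] A[i]=24<=B[j]=24 take 24 → i++
[i=3,j=4] A[i]=27>B[j]=24 take 24 → j++
[i=3,j=5] B done, take A[i]=27 → i++
[i=4,j=5] B done, take A[i]=28 → i++
[i=5,j=5] B done, take A[i]=35 → i++

merged[6] = 24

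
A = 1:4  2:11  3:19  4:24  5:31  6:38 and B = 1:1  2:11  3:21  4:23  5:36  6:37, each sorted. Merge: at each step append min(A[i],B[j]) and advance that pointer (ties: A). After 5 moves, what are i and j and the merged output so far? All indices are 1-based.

i=4, j=3, merged so far=[1, 4, 11, 11, 19]

i=1 j=1: A[i]=4>B[j]=1 take 1, j++
i=1 j=2: A[i]=4<=B[j]=11 take 4, i++
i=2 j=2: A[i]=11<=B[j]=11 take 11, i++
i=3 j=2: A[i]=19>B[j]=11 take 11, j++
i=3 j=3: A[i]=19<=B[j]=21 take 19, i++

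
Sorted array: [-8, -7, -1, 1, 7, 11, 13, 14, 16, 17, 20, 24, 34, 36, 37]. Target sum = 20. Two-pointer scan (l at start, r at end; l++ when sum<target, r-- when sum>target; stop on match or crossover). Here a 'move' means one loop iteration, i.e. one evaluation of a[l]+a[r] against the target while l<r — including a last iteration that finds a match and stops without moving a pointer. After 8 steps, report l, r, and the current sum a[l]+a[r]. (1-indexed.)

[1,15] -8+37=29 >20 → r--
[1,14] -8+36=28 >20 → r--
[1,13] -8+34=26 >20 → r--
[1,12] -8+24=16 <20 → l++
[2,12] -7+24=17 <20 → l++
[3,12] -1+24=23 >20 → r--
[3,11] -1+20=19 <20 → l++
[4,11] 1+20=21 >20 → r--

l=4, r=10, sum=18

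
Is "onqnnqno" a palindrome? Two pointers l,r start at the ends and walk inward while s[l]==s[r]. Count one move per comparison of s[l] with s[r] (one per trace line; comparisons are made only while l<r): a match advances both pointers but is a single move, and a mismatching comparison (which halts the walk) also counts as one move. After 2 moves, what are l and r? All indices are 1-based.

l=1 r=8: 'o'=='o', l++,r--
l=2 r=7: 'n'=='n', l++,r--

l=3, r=6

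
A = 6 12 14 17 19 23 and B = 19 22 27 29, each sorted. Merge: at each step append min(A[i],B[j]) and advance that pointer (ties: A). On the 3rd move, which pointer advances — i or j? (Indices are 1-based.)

i=1 j=1: A[i]=6<=B[j]=19 take 6, i++
i=2 j=1: A[i]=12<=B[j]=19 take 12, i++
i=3 j=1: A[i]=14<=B[j]=19 take 14, i++

i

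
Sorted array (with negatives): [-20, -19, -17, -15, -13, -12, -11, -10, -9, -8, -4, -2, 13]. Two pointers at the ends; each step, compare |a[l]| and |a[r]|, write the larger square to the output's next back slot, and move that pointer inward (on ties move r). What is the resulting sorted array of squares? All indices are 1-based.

[4, 16, 64, 81, 100, 121, 144, 169, 169, 225, 289, 361, 400]

l=1 r=13: |-20|>|13| out[13]=400, l++
l=2 r=13: |-19|>|13| out[12]=361, l++
l=3 r=13: |-17|>|13| out[11]=289, l++
l=4 r=13: |-15|>|13| out[10]=225, l++
l=5 r=13: |-13|<=|13| out[9]=169, r--
l=5 r=12: |-13|>|-2| out[8]=169, l++
l=6 r=12: |-12|>|-2| out[7]=144, l++
l=7 r=12: |-11|>|-2| out[6]=121, l++
l=8 r=12: |-10|>|-2| out[5]=100, l++
l=9 r=12: |-9|>|-2| out[4]=81, l++
l=10 r=12: |-8|>|-2| out[3]=64, l++
l=11 r=12: |-4|>|-2| out[2]=16, l++
l=12 r=12: |-2|<=|-2| out[1]=4, r--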